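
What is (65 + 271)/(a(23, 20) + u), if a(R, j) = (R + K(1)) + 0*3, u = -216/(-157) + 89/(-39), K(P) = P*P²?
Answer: 2057328/141403 ≈ 14.549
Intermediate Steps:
K(P) = P³
u = -5549/6123 (u = -216*(-1/157) + 89*(-1/39) = 216/157 - 89/39 = -5549/6123 ≈ -0.90625)
a(R, j) = 1 + R (a(R, j) = (R + 1³) + 0*3 = (R + 1) + 0 = (1 + R) + 0 = 1 + R)
(65 + 271)/(a(23, 20) + u) = (65 + 271)/((1 + 23) - 5549/6123) = 336/(24 - 5549/6123) = 336/(141403/6123) = 336*(6123/141403) = 2057328/141403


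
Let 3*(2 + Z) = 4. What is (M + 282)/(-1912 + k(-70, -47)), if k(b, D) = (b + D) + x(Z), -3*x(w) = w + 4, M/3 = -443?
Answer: 9423/18271 ≈ 0.51574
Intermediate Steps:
Z = -⅔ (Z = -2 + (⅓)*4 = -2 + 4/3 = -⅔ ≈ -0.66667)
M = -1329 (M = 3*(-443) = -1329)
x(w) = -4/3 - w/3 (x(w) = -(w + 4)/3 = -(4 + w)/3 = -4/3 - w/3)
k(b, D) = -10/9 + D + b (k(b, D) = (b + D) + (-4/3 - ⅓*(-⅔)) = (D + b) + (-4/3 + 2/9) = (D + b) - 10/9 = -10/9 + D + b)
(M + 282)/(-1912 + k(-70, -47)) = (-1329 + 282)/(-1912 + (-10/9 - 47 - 70)) = -1047/(-1912 - 1063/9) = -1047/(-18271/9) = -1047*(-9/18271) = 9423/18271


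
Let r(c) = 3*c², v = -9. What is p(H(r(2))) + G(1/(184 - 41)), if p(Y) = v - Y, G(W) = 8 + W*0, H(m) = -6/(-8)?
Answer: -7/4 ≈ -1.7500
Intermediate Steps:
H(m) = ¾ (H(m) = -6*(-⅛) = ¾)
G(W) = 8 (G(W) = 8 + 0 = 8)
p(Y) = -9 - Y
p(H(r(2))) + G(1/(184 - 41)) = (-9 - 1*¾) + 8 = (-9 - ¾) + 8 = -39/4 + 8 = -7/4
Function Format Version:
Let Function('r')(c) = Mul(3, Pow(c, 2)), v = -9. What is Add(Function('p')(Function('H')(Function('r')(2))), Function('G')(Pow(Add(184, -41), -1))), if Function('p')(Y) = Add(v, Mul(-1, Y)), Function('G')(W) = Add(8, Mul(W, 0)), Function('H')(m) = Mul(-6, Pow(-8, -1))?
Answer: Rational(-7, 4) ≈ -1.7500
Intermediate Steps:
Function('H')(m) = Rational(3, 4) (Function('H')(m) = Mul(-6, Rational(-1, 8)) = Rational(3, 4))
Function('G')(W) = 8 (Function('G')(W) = Add(8, 0) = 8)
Function('p')(Y) = Add(-9, Mul(-1, Y))
Add(Function('p')(Function('H')(Function('r')(2))), Function('G')(Pow(Add(184, -41), -1))) = Add(Add(-9, Mul(-1, Rational(3, 4))), 8) = Add(Add(-9, Rational(-3, 4)), 8) = Add(Rational(-39, 4), 8) = Rational(-7, 4)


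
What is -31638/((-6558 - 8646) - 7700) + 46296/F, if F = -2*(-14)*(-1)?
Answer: -18919245/11452 ≈ -1652.0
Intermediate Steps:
F = -28 (F = 28*(-1) = -28)
-31638/((-6558 - 8646) - 7700) + 46296/F = -31638/((-6558 - 8646) - 7700) + 46296/(-28) = -31638/(-15204 - 7700) + 46296*(-1/28) = -31638/(-22904) - 11574/7 = -31638*(-1/22904) - 11574/7 = 15819/11452 - 11574/7 = -18919245/11452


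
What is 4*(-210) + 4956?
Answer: 4116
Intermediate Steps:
4*(-210) + 4956 = -840 + 4956 = 4116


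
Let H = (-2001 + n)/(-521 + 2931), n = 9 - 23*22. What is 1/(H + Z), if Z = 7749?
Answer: 1205/9336296 ≈ 0.00012907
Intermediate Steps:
n = -497 (n = 9 - 506 = -497)
H = -1249/1205 (H = (-2001 - 497)/(-521 + 2931) = -2498/2410 = -2498*1/2410 = -1249/1205 ≈ -1.0365)
1/(H + Z) = 1/(-1249/1205 + 7749) = 1/(9336296/1205) = 1205/9336296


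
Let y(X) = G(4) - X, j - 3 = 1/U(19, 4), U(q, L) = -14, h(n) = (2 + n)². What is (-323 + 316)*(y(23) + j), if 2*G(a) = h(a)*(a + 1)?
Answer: -979/2 ≈ -489.50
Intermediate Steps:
G(a) = (2 + a)²*(1 + a)/2 (G(a) = ((2 + a)²*(a + 1))/2 = ((2 + a)²*(1 + a))/2 = (2 + a)²*(1 + a)/2)
j = 41/14 (j = 3 + 1/(-14) = 3 - 1/14 = 41/14 ≈ 2.9286)
y(X) = 90 - X (y(X) = (2 + 4)²*(1 + 4)/2 - X = (½)*6²*5 - X = (½)*36*5 - X = 90 - X)
(-323 + 316)*(y(23) + j) = (-323 + 316)*((90 - 1*23) + 41/14) = -7*((90 - 23) + 41/14) = -7*(67 + 41/14) = -7*979/14 = -979/2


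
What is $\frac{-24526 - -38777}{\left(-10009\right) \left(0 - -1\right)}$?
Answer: $- \frac{14251}{10009} \approx -1.4238$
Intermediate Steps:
$\frac{-24526 - -38777}{\left(-10009\right) \left(0 - -1\right)} = \frac{-24526 + 38777}{\left(-10009\right) \left(0 + 1\right)} = \frac{14251}{\left(-10009\right) 1} = \frac{14251}{-10009} = 14251 \left(- \frac{1}{10009}\right) = - \frac{14251}{10009}$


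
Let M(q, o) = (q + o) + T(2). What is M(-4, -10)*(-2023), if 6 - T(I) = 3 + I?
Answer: 26299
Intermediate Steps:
T(I) = 3 - I (T(I) = 6 - (3 + I) = 6 + (-3 - I) = 3 - I)
M(q, o) = 1 + o + q (M(q, o) = (q + o) + (3 - 1*2) = (o + q) + (3 - 2) = (o + q) + 1 = 1 + o + q)
M(-4, -10)*(-2023) = (1 - 10 - 4)*(-2023) = -13*(-2023) = 26299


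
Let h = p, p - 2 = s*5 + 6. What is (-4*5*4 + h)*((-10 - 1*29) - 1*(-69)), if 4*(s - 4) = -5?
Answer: -3495/2 ≈ -1747.5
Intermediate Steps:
s = 11/4 (s = 4 + (¼)*(-5) = 4 - 5/4 = 11/4 ≈ 2.7500)
p = 87/4 (p = 2 + ((11/4)*5 + 6) = 2 + (55/4 + 6) = 2 + 79/4 = 87/4 ≈ 21.750)
h = 87/4 ≈ 21.750
(-4*5*4 + h)*((-10 - 1*29) - 1*(-69)) = (-4*5*4 + 87/4)*((-10 - 1*29) - 1*(-69)) = (-20*4 + 87/4)*((-10 - 29) + 69) = (-80 + 87/4)*(-39 + 69) = -233/4*30 = -3495/2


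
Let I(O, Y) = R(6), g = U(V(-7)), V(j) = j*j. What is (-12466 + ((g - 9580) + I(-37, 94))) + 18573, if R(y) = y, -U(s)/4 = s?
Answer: -3663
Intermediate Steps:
V(j) = j**2
U(s) = -4*s
g = -196 (g = -4*(-7)**2 = -4*49 = -196)
I(O, Y) = 6
(-12466 + ((g - 9580) + I(-37, 94))) + 18573 = (-12466 + ((-196 - 9580) + 6)) + 18573 = (-12466 + (-9776 + 6)) + 18573 = (-12466 - 9770) + 18573 = -22236 + 18573 = -3663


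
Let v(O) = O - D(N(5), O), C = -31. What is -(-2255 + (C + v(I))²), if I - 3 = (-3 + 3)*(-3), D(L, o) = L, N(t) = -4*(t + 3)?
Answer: 2239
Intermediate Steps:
N(t) = -12 - 4*t (N(t) = -4*(3 + t) = -12 - 4*t)
I = 3 (I = 3 + (-3 + 3)*(-3) = 3 + 0*(-3) = 3 + 0 = 3)
v(O) = 32 + O (v(O) = O - (-12 - 4*5) = O - (-12 - 20) = O - 1*(-32) = O + 32 = 32 + O)
-(-2255 + (C + v(I))²) = -(-2255 + (-31 + (32 + 3))²) = -(-2255 + (-31 + 35)²) = -(-2255 + 4²) = -(-2255 + 16) = -1*(-2239) = 2239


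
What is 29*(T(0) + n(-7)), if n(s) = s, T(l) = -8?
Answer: -435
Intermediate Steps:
29*(T(0) + n(-7)) = 29*(-8 - 7) = 29*(-15) = -435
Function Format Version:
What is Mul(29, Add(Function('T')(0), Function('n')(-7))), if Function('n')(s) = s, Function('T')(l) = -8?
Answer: -435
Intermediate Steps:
Mul(29, Add(Function('T')(0), Function('n')(-7))) = Mul(29, Add(-8, -7)) = Mul(29, -15) = -435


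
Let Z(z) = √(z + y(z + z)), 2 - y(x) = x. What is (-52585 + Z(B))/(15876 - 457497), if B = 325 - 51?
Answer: 52585/441621 - 4*I*√17/441621 ≈ 0.11907 - 3.7345e-5*I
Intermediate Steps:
y(x) = 2 - x
B = 274
Z(z) = √(2 - z) (Z(z) = √(z + (2 - (z + z))) = √(z + (2 - 2*z)) = √(2 - z))
(-52585 + Z(B))/(15876 - 457497) = (-52585 + √(2 - 1*274))/(15876 - 457497) = (-52585 + √(2 - 274))/(-441621) = (-52585 + √(-272))*(-1/441621) = (-52585 + 4*I*√17)*(-1/441621) = 52585/441621 - 4*I*√17/441621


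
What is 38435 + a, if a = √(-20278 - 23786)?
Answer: 38435 + 36*I*√34 ≈ 38435.0 + 209.91*I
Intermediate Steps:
a = 36*I*√34 (a = √(-44064) = 36*I*√34 ≈ 209.91*I)
38435 + a = 38435 + 36*I*√34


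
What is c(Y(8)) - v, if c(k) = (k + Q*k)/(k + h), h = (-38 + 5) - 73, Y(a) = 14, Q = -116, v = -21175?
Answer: 42385/2 ≈ 21193.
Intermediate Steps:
h = -106 (h = -33 - 73 = -106)
c(k) = -115*k/(-106 + k) (c(k) = (k - 116*k)/(k - 106) = (-115*k)/(-106 + k) = -115*k/(-106 + k))
c(Y(8)) - v = -115*14/(-106 + 14) - 1*(-21175) = -115*14/(-92) + 21175 = -115*14*(-1/92) + 21175 = 35/2 + 21175 = 42385/2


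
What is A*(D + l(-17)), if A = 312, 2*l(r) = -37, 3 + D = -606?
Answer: -195780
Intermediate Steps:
D = -609 (D = -3 - 606 = -609)
l(r) = -37/2 (l(r) = (½)*(-37) = -37/2)
A*(D + l(-17)) = 312*(-609 - 37/2) = 312*(-1255/2) = -195780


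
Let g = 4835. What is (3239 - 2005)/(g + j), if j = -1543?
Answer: 617/1646 ≈ 0.37485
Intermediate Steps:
(3239 - 2005)/(g + j) = (3239 - 2005)/(4835 - 1543) = 1234/3292 = 1234*(1/3292) = 617/1646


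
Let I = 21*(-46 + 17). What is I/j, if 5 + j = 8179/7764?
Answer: 4728276/30641 ≈ 154.31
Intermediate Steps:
I = -609 (I = 21*(-29) = -609)
j = -30641/7764 (j = -5 + 8179/7764 = -30641/7764 ≈ -3.9465)
I/j = -609/(-30641/7764) = -609*(-7764/30641) = 4728276/30641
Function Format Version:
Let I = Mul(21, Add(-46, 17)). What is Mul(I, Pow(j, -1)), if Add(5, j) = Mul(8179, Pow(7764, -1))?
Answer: Rational(4728276, 30641) ≈ 154.31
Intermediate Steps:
I = -609 (I = Mul(21, -29) = -609)
j = Rational(-30641, 7764) (j = Add(-5, Mul(8179, Pow(7764, -1))) = Add(-5, Mul(8179, Rational(1, 7764))) = Add(-5, Rational(8179, 7764)) = Rational(-30641, 7764) ≈ -3.9465)
Mul(I, Pow(j, -1)) = Mul(-609, Pow(Rational(-30641, 7764), -1)) = Mul(-609, Rational(-7764, 30641)) = Rational(4728276, 30641)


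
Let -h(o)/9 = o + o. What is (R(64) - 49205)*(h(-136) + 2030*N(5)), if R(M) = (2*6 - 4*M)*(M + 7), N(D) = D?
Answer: -838132342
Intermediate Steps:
h(o) = -18*o (h(o) = -9*(o + o) = -18*o)
R(M) = (7 + M)*(12 - 4*M) (R(M) = (12 - 4*M)*(7 + M) = (7 + M)*(12 - 4*M))
(R(64) - 49205)*(h(-136) + 2030*N(5)) = ((84 - 16*64 - 4*64²) - 49205)*(-18*(-136) + 2030*5) = ((84 - 1024 - 4*4096) - 49205)*(2448 + 10150) = ((84 - 1024 - 16384) - 49205)*12598 = (-17324 - 49205)*12598 = -66529*12598 = -838132342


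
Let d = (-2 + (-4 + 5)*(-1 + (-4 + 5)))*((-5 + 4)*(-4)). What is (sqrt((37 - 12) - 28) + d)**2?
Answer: (8 - I*sqrt(3))**2 ≈ 61.0 - 27.713*I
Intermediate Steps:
d = -8 (d = (-2 + 1*(-1 + 1))*(-1*(-4)) = (-2 + 1*0)*4 = (-2 + 0)*4 = -2*4 = -8)
(sqrt((37 - 12) - 28) + d)**2 = (sqrt((37 - 12) - 28) - 8)**2 = (sqrt(25 - 28) - 8)**2 = (sqrt(-3) - 8)**2 = (I*sqrt(3) - 8)**2 = (-8 + I*sqrt(3))**2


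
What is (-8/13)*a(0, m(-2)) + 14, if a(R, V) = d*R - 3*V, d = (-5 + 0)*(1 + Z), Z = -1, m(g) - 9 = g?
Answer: 350/13 ≈ 26.923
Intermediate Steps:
m(g) = 9 + g
d = 0 (d = (-5 + 0)*(1 - 1) = -5*0 = 0)
a(R, V) = -3*V (a(R, V) = 0*R - 3*V = 0 - 3*V = -3*V)
(-8/13)*a(0, m(-2)) + 14 = (-8/13)*(-3*(9 - 2)) + 14 = (-8*1/13)*(-3*7) + 14 = -8/13*(-21) + 14 = 168/13 + 14 = 350/13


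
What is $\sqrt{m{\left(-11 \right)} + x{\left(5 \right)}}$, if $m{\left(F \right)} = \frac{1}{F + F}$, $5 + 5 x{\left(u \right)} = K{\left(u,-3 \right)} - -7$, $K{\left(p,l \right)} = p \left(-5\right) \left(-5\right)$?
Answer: $\frac{\sqrt{306790}}{110} \approx 5.0353$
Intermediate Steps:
$K{\left(p,l \right)} = 25 p$ ($K{\left(p,l \right)} = - 5 p \left(-5\right) = 25 p$)
$x{\left(u \right)} = \frac{2}{5} + 5 u$ ($x{\left(u \right)} = -1 + \frac{25 u - -7}{5} = -1 + \frac{25 u + 7}{5} = -1 + \frac{7 + 25 u}{5} = -1 + \left(\frac{7}{5} + 5 u\right) = \frac{2}{5} + 5 u$)
$m{\left(F \right)} = \frac{1}{2 F}$
$\sqrt{m{\left(-11 \right)} + x{\left(5 \right)}} = \sqrt{\frac{1}{2 \left(-11\right)} + \left(\frac{2}{5} + 5 \cdot 5\right)} = \sqrt{\frac{1}{2} \left(- \frac{1}{11}\right) + \left(\frac{2}{5} + 25\right)} = \sqrt{- \frac{1}{22} + \frac{127}{5}} = \sqrt{\frac{2789}{110}} = \frac{\sqrt{306790}}{110}$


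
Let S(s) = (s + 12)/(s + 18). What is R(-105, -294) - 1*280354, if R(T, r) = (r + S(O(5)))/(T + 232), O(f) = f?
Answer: -818920779/2921 ≈ -2.8036e+5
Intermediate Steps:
S(s) = (12 + s)/(18 + s)
R(T, r) = (17/23 + r)/(232 + T) (R(T, r) = (r + (12 + 5)/(18 + 5))/(T + 232) = (r + 17/23)/(232 + T) = (17/23 + r)/(232 + T))
R(-105, -294) - 1*280354 = (17/23 - 294)/(232 - 105) - 1*280354 = -6745/23/127 - 280354 = (1/127)*(-6745/23) - 280354 = -6745/2921 - 280354 = -818920779/2921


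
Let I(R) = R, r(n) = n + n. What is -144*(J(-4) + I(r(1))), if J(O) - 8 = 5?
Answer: -2160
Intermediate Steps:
r(n) = 2*n
J(O) = 13 (J(O) = 8 + 5 = 13)
-144*(J(-4) + I(r(1))) = -144*(13 + 2*1) = -144*(13 + 2) = -144*15 = -2160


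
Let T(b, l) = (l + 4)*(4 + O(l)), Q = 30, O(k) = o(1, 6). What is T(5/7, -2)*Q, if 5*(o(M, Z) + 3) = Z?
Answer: 132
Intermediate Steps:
o(M, Z) = -3 + Z/5
O(k) = -9/5 (O(k) = -3 + (⅕)*6 = -3 + 6/5 = -9/5)
T(b, l) = 44/5 + 11*l/5 (T(b, l) = (l + 4)*(4 - 9/5) = (4 + l)*(11/5) = 44/5 + 11*l/5)
T(5/7, -2)*Q = (44/5 + (11/5)*(-2))*30 = (44/5 - 22/5)*30 = (22/5)*30 = 132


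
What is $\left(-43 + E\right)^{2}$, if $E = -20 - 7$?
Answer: $4900$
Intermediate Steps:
$E = -27$
$\left(-43 + E\right)^{2} = \left(-43 - 27\right)^{2} = \left(-70\right)^{2} = 4900$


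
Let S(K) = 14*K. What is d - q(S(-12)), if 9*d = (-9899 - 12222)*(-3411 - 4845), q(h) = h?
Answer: 60877496/3 ≈ 2.0293e+7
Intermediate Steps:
d = 60876992/3 (d = ((-9899 - 12222)*(-3411 - 4845))/9 = (-22121*(-8256))/9 = (⅑)*182630976 = 60876992/3 ≈ 2.0292e+7)
d - q(S(-12)) = 60876992/3 - 14*(-12) = 60876992/3 - 1*(-168) = 60876992/3 + 168 = 60877496/3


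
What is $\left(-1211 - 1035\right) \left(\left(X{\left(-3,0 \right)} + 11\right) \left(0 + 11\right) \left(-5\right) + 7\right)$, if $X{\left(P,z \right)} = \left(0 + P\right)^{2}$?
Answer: $2454878$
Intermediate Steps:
$X{\left(P,z \right)} = P^{2}$
$\left(-1211 - 1035\right) \left(\left(X{\left(-3,0 \right)} + 11\right) \left(0 + 11\right) \left(-5\right) + 7\right) = \left(-1211 - 1035\right) \left(\left(\left(-3\right)^{2} + 11\right) \left(0 + 11\right) \left(-5\right) + 7\right) = - 2246 \left(\left(9 + 11\right) 11 \left(-5\right) + 7\right) = - 2246 \left(20 \cdot 11 \left(-5\right) + 7\right) = - 2246 \left(220 \left(-5\right) + 7\right) = - 2246 \left(-1100 + 7\right) = \left(-2246\right) \left(-1093\right) = 2454878$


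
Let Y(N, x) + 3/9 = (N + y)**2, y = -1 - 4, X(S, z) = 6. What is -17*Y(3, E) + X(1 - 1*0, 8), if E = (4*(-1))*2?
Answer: -169/3 ≈ -56.333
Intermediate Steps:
y = -5
E = -8 (E = -4*2 = -8)
Y(N, x) = -1/3 + (-5 + N)**2 (Y(N, x) = -1/3 + (N - 5)**2 = -1/3 + (-5 + N)**2)
-17*Y(3, E) + X(1 - 1*0, 8) = -17*(-1/3 + (-5 + 3)**2) + 6 = -17*(-1/3 + (-2)**2) + 6 = -17*(-1/3 + 4) + 6 = -17*11/3 + 6 = -187/3 + 6 = -169/3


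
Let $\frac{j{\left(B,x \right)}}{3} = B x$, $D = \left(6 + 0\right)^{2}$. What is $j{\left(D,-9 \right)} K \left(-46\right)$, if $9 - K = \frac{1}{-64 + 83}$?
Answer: $\frac{7601040}{19} \approx 4.0005 \cdot 10^{5}$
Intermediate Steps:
$D = 36$ ($D = 6^{2} = 36$)
$K = \frac{170}{19}$ ($K = 9 - \frac{1}{-64 + 83} = 9 - \frac{1}{19} = \frac{170}{19} \approx 8.9474$)
$j{\left(B,x \right)} = 3 B x$
$j{\left(D,-9 \right)} K \left(-46\right) = 3 \cdot 36 \left(-9\right) \frac{170}{19} \left(-46\right) = \left(-972\right) \frac{170}{19} \left(-46\right) = \left(- \frac{165240}{19}\right) \left(-46\right) = \frac{7601040}{19}$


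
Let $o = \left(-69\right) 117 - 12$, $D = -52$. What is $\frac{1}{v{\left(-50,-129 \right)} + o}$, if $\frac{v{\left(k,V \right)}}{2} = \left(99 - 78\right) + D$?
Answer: $- \frac{1}{8147} \approx -0.00012274$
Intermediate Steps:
$v{\left(k,V \right)} = -62$ ($v{\left(k,V \right)} = 2 \left(\left(99 - 78\right) - 52\right) = 2 \left(21 - 52\right) = 2 \left(-31\right) = -62$)
$o = -8085$ ($o = -8073 - 12 = -8085$)
$\frac{1}{v{\left(-50,-129 \right)} + o} = \frac{1}{-62 - 8085} = \frac{1}{-8147} = - \frac{1}{8147}$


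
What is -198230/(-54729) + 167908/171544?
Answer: 10798651013/2347107894 ≈ 4.6008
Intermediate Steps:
-198230/(-54729) + 167908/171544 = -198230*(-1/54729) + 167908*(1/171544) = 198230/54729 + 41977/42886 = 10798651013/2347107894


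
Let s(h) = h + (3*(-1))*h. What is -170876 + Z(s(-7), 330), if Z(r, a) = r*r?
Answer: -170680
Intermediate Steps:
s(h) = -2*h (s(h) = h - 3*h = -2*h)
Z(r, a) = r²
-170876 + Z(s(-7), 330) = -170876 + (-2*(-7))² = -170876 + 14² = -170876 + 196 = -170680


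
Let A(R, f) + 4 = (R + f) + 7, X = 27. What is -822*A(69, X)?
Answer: -81378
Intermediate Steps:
A(R, f) = 3 + R + f (A(R, f) = -4 + ((R + f) + 7) = -4 + (7 + R + f) = 3 + R + f)
-822*A(69, X) = -822*(3 + 69 + 27) = -822*99 = -81378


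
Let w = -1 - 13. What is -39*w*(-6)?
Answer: -3276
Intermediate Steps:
w = -14
-39*w*(-6) = -39*(-14)*(-6) = 546*(-6) = -3276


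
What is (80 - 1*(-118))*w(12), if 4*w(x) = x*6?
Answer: 3564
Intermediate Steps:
w(x) = 3*x/2 (w(x) = (x*6)/4 = (6*x)/4 = 3*x/2)
(80 - 1*(-118))*w(12) = (80 - 1*(-118))*((3/2)*12) = (80 + 118)*18 = 198*18 = 3564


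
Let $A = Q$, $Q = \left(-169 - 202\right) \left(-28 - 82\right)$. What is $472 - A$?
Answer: $-40338$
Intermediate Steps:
$Q = 40810$ ($Q = \left(-371\right) \left(-110\right) = 40810$)
$A = 40810$
$472 - A = 472 - 40810 = -40338$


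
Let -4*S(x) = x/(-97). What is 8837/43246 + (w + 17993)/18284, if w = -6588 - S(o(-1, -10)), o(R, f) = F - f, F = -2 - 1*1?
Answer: 18147191173/21913959088 ≈ 0.82811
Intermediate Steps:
F = -3 (F = -2 - 1 = -3)
o(R, f) = -3 - f
S(x) = x/388 (S(x) = -x/(4*(-97)) = -x*(-1)/(4*97) = -(-1)*x/388 = x/388)
w = -2556151/388 (w = -6588 - (-3 - 1*(-10))/388 = -6588 - (-3 + 10)/388 = -6588 - 7/388 = -2556151/388 ≈ -6588.0)
8837/43246 + (w + 17993)/18284 = 8837/43246 + (-2556151/388 + 17993)/18284 = 8837*(1/43246) + (4425133/388)*(1/18284) = 8837/43246 + 4425133/7094192 = 18147191173/21913959088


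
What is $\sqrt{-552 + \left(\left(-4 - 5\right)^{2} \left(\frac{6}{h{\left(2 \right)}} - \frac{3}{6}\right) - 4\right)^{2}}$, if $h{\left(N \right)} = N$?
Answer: $\frac{\sqrt{155401}}{2} \approx 197.1$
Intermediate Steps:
$\sqrt{-552 + \left(\left(-4 - 5\right)^{2} \left(\frac{6}{h{\left(2 \right)}} - \frac{3}{6}\right) - 4\right)^{2}} = \sqrt{-552 + \left(\left(-4 - 5\right)^{2} \left(\frac{6}{2} - \frac{3}{6}\right) - 4\right)^{2}} = \sqrt{-552 + \left(\left(-9\right)^{2} \left(6 \cdot \frac{1}{2} - \frac{1}{2}\right) - 4\right)^{2}} = \sqrt{-552 + \left(81 \left(3 - \frac{1}{2}\right) - 4\right)^{2}} = \sqrt{-552 + \left(81 \cdot \frac{5}{2} - 4\right)^{2}} = \sqrt{-552 + \left(\frac{405}{2} - 4\right)^{2}} = \sqrt{-552 + \left(\frac{397}{2}\right)^{2}} = \sqrt{-552 + \frac{157609}{4}} = \sqrt{\frac{155401}{4}} = \frac{\sqrt{155401}}{2}$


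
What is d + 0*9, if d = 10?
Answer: 10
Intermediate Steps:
d + 0*9 = 10 + 0*9 = 10 + 0 = 10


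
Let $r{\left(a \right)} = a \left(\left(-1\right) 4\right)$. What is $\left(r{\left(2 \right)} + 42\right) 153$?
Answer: $5202$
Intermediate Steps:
$r{\left(a \right)} = - 4 a$ ($r{\left(a \right)} = a \left(-4\right) = - 4 a$)
$\left(r{\left(2 \right)} + 42\right) 153 = \left(\left(-4\right) 2 + 42\right) 153 = \left(-8 + 42\right) 153 = 34 \cdot 153 = 5202$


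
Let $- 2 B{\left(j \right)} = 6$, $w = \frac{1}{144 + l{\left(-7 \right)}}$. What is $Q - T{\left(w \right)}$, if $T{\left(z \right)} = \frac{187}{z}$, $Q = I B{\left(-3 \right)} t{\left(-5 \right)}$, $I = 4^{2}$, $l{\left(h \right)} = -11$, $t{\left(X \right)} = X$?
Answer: $-24631$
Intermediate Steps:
$w = \frac{1}{133}$ ($w = \frac{1}{144 - 11} = \frac{1}{133} \approx 0.0075188$)
$B{\left(j \right)} = -3$ ($B{\left(j \right)} = \left(- \frac{1}{2}\right) 6 = -3$)
$I = 16$
$Q = 240$ ($Q = 16 \left(-3\right) \left(-5\right) = \left(-48\right) \left(-5\right) = 240$)
$Q - T{\left(w \right)} = 240 - 187 \frac{1}{\frac{1}{133}} = 240 - 187 \cdot 133 = 240 - 24871 = -24631$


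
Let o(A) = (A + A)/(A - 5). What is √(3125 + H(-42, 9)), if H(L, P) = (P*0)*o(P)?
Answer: 25*√5 ≈ 55.902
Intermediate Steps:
o(A) = 2*A/(-5 + A) (o(A) = (2*A)/(-5 + A) = 2*A/(-5 + A))
H(L, P) = 0 (H(L, P) = (P*0)*(2*P/(-5 + P)) = 0*(2*P/(-5 + P)) = 0)
√(3125 + H(-42, 9)) = √(3125 + 0) = √3125 = 25*√5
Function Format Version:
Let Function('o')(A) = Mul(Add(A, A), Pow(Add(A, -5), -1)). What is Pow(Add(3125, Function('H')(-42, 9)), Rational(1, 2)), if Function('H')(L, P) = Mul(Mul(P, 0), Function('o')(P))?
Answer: Mul(25, Pow(5, Rational(1, 2))) ≈ 55.902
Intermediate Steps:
Function('o')(A) = Mul(2, A, Pow(Add(-5, A), -1)) (Function('o')(A) = Mul(Mul(2, A), Pow(Add(-5, A), -1)) = Mul(2, A, Pow(Add(-5, A), -1)))
Function('H')(L, P) = 0 (Function('H')(L, P) = Mul(Mul(P, 0), Mul(2, P, Pow(Add(-5, P), -1))) = Mul(0, Mul(2, P, Pow(Add(-5, P), -1))) = 0)
Pow(Add(3125, Function('H')(-42, 9)), Rational(1, 2)) = Pow(Add(3125, 0), Rational(1, 2)) = Pow(3125, Rational(1, 2)) = Mul(25, Pow(5, Rational(1, 2)))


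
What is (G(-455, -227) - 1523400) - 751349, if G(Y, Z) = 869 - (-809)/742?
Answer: -1687218151/742 ≈ -2.2739e+6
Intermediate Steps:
G(Y, Z) = 645607/742 (G(Y, Z) = 869 - (-809)/742 = 869 - 1*(-809/742) = 869 + 809/742 = 645607/742)
(G(-455, -227) - 1523400) - 751349 = (645607/742 - 1523400) - 751349 = -1129717193/742 - 751349 = -1687218151/742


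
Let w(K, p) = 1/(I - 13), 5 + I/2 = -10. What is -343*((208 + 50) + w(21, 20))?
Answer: -3804899/43 ≈ -88486.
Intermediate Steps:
I = -30 (I = -10 + 2*(-10) = -10 - 20 = -30)
w(K, p) = -1/43 (w(K, p) = 1/(-30 - 13) = 1/(-43) = -1/43)
-343*((208 + 50) + w(21, 20)) = -343*((208 + 50) - 1/43) = -343*(258 - 1/43) = -343*11093/43 = -3804899/43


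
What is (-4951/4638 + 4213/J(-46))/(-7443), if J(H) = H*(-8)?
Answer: -8858963/6351796656 ≈ -0.0013947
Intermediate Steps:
J(H) = -8*H
(-4951/4638 + 4213/J(-46))/(-7443) = (-4951/4638 + 4213/((-8*(-46))))/(-7443) = (-4951*1/4638 + 4213/368)*(-1/7443) = (-4951/4638 + 4213*(1/368))*(-1/7443) = (-4951/4638 + 4213/368)*(-1/7443) = (8858963/853392)*(-1/7443) = -8858963/6351796656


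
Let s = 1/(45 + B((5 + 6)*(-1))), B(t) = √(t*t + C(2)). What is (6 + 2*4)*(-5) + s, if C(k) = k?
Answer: -44365/634 - √123/1902 ≈ -69.982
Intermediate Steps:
B(t) = √(2 + t²) (B(t) = √(t*t + 2) = √(t² + 2) = √(2 + t²))
s = 1/(45 + √123) (s = 1/(45 + √(2 + ((5 + 6)*(-1))²)) = 1/(45 + √(2 + (11*(-1))²)) = 1/(45 + √(2 + (-11)²)) = 1/(45 + √(2 + 121)) = 1/(45 + √123) ≈ 0.017828)
(6 + 2*4)*(-5) + s = (6 + 2*4)*(-5) + (15/634 - √123/1902) = (6 + 8)*(-5) + (15/634 - √123/1902) = 14*(-5) + (15/634 - √123/1902) = -70 + (15/634 - √123/1902) = -44365/634 - √123/1902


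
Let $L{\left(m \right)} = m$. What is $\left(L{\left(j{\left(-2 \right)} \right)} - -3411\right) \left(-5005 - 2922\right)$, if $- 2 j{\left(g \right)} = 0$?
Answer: $-27038997$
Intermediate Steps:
$j{\left(g \right)} = 0$ ($j{\left(g \right)} = \left(- \frac{1}{2}\right) 0 = 0$)
$\left(L{\left(j{\left(-2 \right)} \right)} - -3411\right) \left(-5005 - 2922\right) = \left(0 - -3411\right) \left(-5005 - 2922\right) = \left(0 + 3411\right) \left(-7927\right) = 3411 \left(-7927\right) = -27038997$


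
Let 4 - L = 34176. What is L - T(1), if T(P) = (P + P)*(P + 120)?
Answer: -34414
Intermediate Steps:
L = -34172 (L = 4 - 1*34176 = 4 - 34176 = -34172)
T(P) = 2*P*(120 + P) (T(P) = (2*P)*(120 + P) = 2*P*(120 + P))
L - T(1) = -34172 - 2*(120 + 1) = -34172 - 2*121 = -34172 - 1*242 = -34172 - 242 = -34414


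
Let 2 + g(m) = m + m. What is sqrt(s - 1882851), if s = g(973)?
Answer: I*sqrt(1880907) ≈ 1371.5*I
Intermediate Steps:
g(m) = -2 + 2*m (g(m) = -2 + (m + m) = -2 + 2*m)
s = 1944 (s = -2 + 2*973 = -2 + 1946 = 1944)
sqrt(s - 1882851) = sqrt(1944 - 1882851) = sqrt(-1880907) = I*sqrt(1880907)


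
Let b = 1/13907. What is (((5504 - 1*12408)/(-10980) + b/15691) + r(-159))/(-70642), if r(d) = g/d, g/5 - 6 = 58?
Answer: 43931427136829/2242669526261139690 ≈ 1.9589e-5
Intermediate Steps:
g = 320 (g = 30 + 5*58 = 30 + 290 = 320)
r(d) = 320/d
b = 1/13907 ≈ 7.1906e-5
(((5504 - 1*12408)/(-10980) + b/15691) + r(-159))/(-70642) = (((5504 - 1*12408)/(-10980) + (1/13907)/15691) + 320/(-159))/(-70642) = (((5504 - 12408)*(-1/10980) + (1/13907)*(1/15691)) + 320*(-1/159))*(-1/70642) = ((-6904*(-1/10980) + 1/218214737) - 320/159)*(-1/70642) = ((1726/2745 + 1/218214737) - 320/159)*(-1/70642) = (376638638807/598999453065 - 320/159)*(-1/70642) = -43931427136829/31746971012445*(-1/70642) = 43931427136829/2242669526261139690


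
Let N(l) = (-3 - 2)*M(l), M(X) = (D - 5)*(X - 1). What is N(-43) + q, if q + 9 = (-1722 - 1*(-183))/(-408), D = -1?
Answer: -180231/136 ≈ -1325.2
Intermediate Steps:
M(X) = 6 - 6*X (M(X) = (-1 - 5)*(X - 1) = -6*(-1 + X) = 6 - 6*X)
N(l) = -30 + 30*l (N(l) = (-3 - 2)*(6 - 6*l) = -5*(6 - 6*l) = -30 + 30*l)
q = -711/136 (q = -9 + (-1722 - 1*(-183))/(-408) = -9 + (-1722 + 183)*(-1/408) = -9 - 1539*(-1/408) = -9 + 513/136 = -711/136 ≈ -5.2279)
N(-43) + q = (-30 + 30*(-43)) - 711/136 = (-30 - 1290) - 711/136 = -1320 - 711/136 = -180231/136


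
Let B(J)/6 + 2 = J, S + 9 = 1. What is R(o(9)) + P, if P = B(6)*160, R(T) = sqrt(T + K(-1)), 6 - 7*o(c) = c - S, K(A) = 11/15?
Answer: 3840 + 2*I*sqrt(2310)/105 ≈ 3840.0 + 0.91548*I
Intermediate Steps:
S = -8 (S = -9 + 1 = -8)
K(A) = 11/15 (K(A) = 11*(1/15) = 11/15)
B(J) = -12 + 6*J
o(c) = -2/7 - c/7 (o(c) = 6/7 - (c - 1*(-8))/7 = 6/7 - (c + 8)/7 = 6/7 - (8 + c)/7 = 6/7 + (-8/7 - c/7) = -2/7 - c/7)
R(T) = sqrt(11/15 + T) (R(T) = sqrt(T + 11/15) = sqrt(11/15 + T))
P = 3840 (P = (-12 + 6*6)*160 = (-12 + 36)*160 = 24*160 = 3840)
R(o(9)) + P = sqrt(165 + 225*(-2/7 - 1/7*9))/15 + 3840 = sqrt(165 + 225*(-2/7 - 9/7))/15 + 3840 = sqrt(165 + 225*(-11/7))/15 + 3840 = sqrt(165 - 2475/7)/15 + 3840 = sqrt(-1320/7)/15 + 3840 = (2*I*sqrt(2310)/7)/15 + 3840 = 2*I*sqrt(2310)/105 + 3840 = 3840 + 2*I*sqrt(2310)/105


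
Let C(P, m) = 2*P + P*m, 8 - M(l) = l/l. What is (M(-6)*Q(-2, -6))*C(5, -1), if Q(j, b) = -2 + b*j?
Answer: 350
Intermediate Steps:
M(l) = 7 (M(l) = 8 - l/l = 8 - 1*1 = 8 - 1 = 7)
(M(-6)*Q(-2, -6))*C(5, -1) = (7*(-2 - 6*(-2)))*(5*(2 - 1)) = (7*(-2 + 12))*(5*1) = (7*10)*5 = 70*5 = 350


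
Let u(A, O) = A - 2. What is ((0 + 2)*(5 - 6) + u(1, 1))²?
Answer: 9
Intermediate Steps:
u(A, O) = -2 + A
((0 + 2)*(5 - 6) + u(1, 1))² = ((0 + 2)*(5 - 6) + (-2 + 1))² = (2*(-1) - 1)² = (-2 - 1)² = (-3)² = 9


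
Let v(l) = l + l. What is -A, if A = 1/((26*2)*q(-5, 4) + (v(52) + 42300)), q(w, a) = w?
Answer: -1/42144 ≈ -2.3728e-5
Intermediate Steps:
v(l) = 2*l
A = 1/42144 (A = 1/((26*2)*(-5) + (2*52 + 42300)) = 1/(52*(-5) + (104 + 42300)) = 1/(-260 + 42404) = 1/42144 ≈ 2.3728e-5)
-A = -1*1/42144 = -1/42144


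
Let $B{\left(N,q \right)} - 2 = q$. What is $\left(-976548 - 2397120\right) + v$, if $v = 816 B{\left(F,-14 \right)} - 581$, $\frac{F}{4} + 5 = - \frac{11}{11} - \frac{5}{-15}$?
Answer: $-3384041$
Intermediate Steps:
$F = - \frac{68}{3}$ ($F = -20 + 4 \left(- \frac{11}{11} - \frac{5}{-15}\right) = -20 + 4 \left(\left(-11\right) \frac{1}{11} - - \frac{1}{3}\right) = -20 + 4 \left(-1 + \frac{1}{3}\right) = -20 + 4 \left(- \frac{2}{3}\right) = -20 - \frac{8}{3} = - \frac{68}{3} \approx -22.667$)
$B{\left(N,q \right)} = 2 + q$
$v = -10373$ ($v = 816 \left(2 - 14\right) - 581 = 816 \left(-12\right) - 581 = -9792 - 581 = -10373$)
$\left(-976548 - 2397120\right) + v = \left(-976548 - 2397120\right) - 10373 = -3373668 - 10373 = -3384041$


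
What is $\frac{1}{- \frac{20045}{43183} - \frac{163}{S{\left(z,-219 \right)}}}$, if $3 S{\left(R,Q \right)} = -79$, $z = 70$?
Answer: $\frac{3411457}{19532932} \approx 0.17465$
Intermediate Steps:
$S{\left(R,Q \right)} = - \frac{79}{3}$ ($S{\left(R,Q \right)} = \frac{1}{3} \left(-79\right) = - \frac{79}{3}$)
$\frac{1}{- \frac{20045}{43183} - \frac{163}{S{\left(z,-219 \right)}}} = \frac{1}{- \frac{20045}{43183} - \frac{163}{- \frac{79}{3}}} = \frac{1}{\left(-20045\right) \frac{1}{43183} - - \frac{489}{79}} = \frac{1}{- \frac{20045}{43183} + \frac{489}{79}} = \frac{1}{\frac{19532932}{3411457}} = \frac{3411457}{19532932}$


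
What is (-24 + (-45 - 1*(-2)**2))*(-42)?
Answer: 3066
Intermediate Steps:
(-24 + (-45 - 1*(-2)**2))*(-42) = (-24 + (-45 - 1*4))*(-42) = (-24 + (-45 - 4))*(-42) = (-24 - 49)*(-42) = -73*(-42) = 3066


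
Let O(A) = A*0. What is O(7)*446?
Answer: 0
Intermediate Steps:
O(A) = 0
O(7)*446 = 0*446 = 0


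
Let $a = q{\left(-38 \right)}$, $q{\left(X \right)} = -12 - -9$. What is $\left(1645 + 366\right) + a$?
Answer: $2008$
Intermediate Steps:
$q{\left(X \right)} = -3$ ($q{\left(X \right)} = -12 + 9 = -3$)
$a = -3$
$\left(1645 + 366\right) + a = \left(1645 + 366\right) - 3 = 2011 - 3 = 2008$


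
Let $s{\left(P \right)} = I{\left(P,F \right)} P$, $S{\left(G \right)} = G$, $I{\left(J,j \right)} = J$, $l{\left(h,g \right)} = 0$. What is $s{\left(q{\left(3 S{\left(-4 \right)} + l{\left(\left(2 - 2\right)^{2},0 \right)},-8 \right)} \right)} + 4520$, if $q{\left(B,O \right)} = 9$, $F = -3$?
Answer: $4601$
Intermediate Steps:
$s{\left(P \right)} = P^{2}$ ($s{\left(P \right)} = P P = P^{2}$)
$s{\left(q{\left(3 S{\left(-4 \right)} + l{\left(\left(2 - 2\right)^{2},0 \right)},-8 \right)} \right)} + 4520 = 9^{2} + 4520 = 81 + 4520 = 4601$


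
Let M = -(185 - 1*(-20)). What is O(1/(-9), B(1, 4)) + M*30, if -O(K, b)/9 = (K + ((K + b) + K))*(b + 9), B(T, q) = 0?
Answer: -6123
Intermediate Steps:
M = -205 (M = -(185 + 20) = -1*205 = -205)
O(K, b) = -9*(9 + b)*(b + 3*K) (O(K, b) = -9*(K + ((K + b) + K))*(b + 9) = -9*(K + (b + 2*K))*(9 + b) = -9*(b + 3*K)*(9 + b) = -9*(9 + b)*(b + 3*K))
O(1/(-9), B(1, 4)) + M*30 = (-243/(-9) - 81*0 - 9*0² - 27*0/(-9)) - 205*30 = (-243*(-⅑) + 0 - 9*0 - 27*(-⅑)*0) - 6150 = (27 + 0 + 0 + 0) - 6150 = 27 - 6150 = -6123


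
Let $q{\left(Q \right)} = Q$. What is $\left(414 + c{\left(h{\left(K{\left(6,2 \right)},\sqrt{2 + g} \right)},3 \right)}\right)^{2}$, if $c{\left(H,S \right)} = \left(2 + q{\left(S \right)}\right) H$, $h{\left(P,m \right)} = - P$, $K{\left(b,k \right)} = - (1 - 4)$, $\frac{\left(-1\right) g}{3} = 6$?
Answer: $159201$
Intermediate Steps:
$g = -18$ ($g = \left(-3\right) 6 = -18$)
$K{\left(b,k \right)} = 3$ ($K{\left(b,k \right)} = \left(-1\right) \left(-3\right) = 3$)
$c{\left(H,S \right)} = H \left(2 + S\right)$ ($c{\left(H,S \right)} = \left(2 + S\right) H = H \left(2 + S\right)$)
$\left(414 + c{\left(h{\left(K{\left(6,2 \right)},\sqrt{2 + g} \right)},3 \right)}\right)^{2} = \left(414 + \left(-1\right) 3 \left(2 + 3\right)\right)^{2} = \left(414 - 15\right)^{2} = 399^{2} = 159201$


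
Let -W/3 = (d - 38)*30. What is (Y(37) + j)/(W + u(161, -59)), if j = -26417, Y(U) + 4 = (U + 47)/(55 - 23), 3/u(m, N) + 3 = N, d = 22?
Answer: -2183919/119036 ≈ -18.347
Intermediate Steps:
u(m, N) = 3/(-3 + N)
Y(U) = -81/32 + U/32 (Y(U) = -4 + (U + 47)/(55 - 23) = -4 + (47 + U)/32 = -4 + (47 + U)*(1/32) = -4 + (47/32 + U/32) = -81/32 + U/32)
W = 1440 (W = -3*(22 - 38)*30 = -(-48)*30 = -3*(-480) = 1440)
(Y(37) + j)/(W + u(161, -59)) = ((-81/32 + (1/32)*37) - 26417)/(1440 + 3/(-3 - 59)) = ((-81/32 + 37/32) - 26417)/(1440 + 3/(-62)) = (-11/8 - 26417)/(1440 + 3*(-1/62)) = -211347/(8*(1440 - 3/62)) = -211347/(8*89277/62) = -211347/8*62/89277 = -2183919/119036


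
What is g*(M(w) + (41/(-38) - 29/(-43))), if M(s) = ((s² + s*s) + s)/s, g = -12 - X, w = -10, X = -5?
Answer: 221949/1634 ≈ 135.83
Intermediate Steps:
g = -7 (g = -12 - 1*(-5) = -12 + 5 = -7)
M(s) = (s + 2*s²)/s (M(s) = ((s² + s²) + s)/s = (2*s² + s)/s = (s + 2*s²)/s)
g*(M(w) + (41/(-38) - 29/(-43))) = -7*((1 + 2*(-10)) + (41/(-38) - 29/(-43))) = -7*((1 - 20) + (41*(-1/38) - 29*(-1/43))) = -7*(-19 + (-41/38 + 29/43)) = -7*(-19 - 661/1634) = -7*(-31707/1634) = 221949/1634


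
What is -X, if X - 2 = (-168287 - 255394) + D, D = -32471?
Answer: 456150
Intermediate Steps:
X = -456150 (X = 2 + ((-168287 - 255394) - 32471) = 2 + (-423681 - 32471) = 2 - 456152 = -456150)
-X = -1*(-456150) = 456150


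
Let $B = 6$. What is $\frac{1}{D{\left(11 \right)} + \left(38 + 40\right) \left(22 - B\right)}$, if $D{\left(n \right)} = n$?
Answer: $\frac{1}{1259} \approx 0.00079428$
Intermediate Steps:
$\frac{1}{D{\left(11 \right)} + \left(38 + 40\right) \left(22 - B\right)} = \frac{1}{11 + \left(38 + 40\right) \left(22 - 6\right)} = \frac{1}{11 + 78 \left(22 - 6\right)} = \frac{1}{11 + 78 \cdot 16} = \frac{1}{11 + 1248} = \frac{1}{1259}$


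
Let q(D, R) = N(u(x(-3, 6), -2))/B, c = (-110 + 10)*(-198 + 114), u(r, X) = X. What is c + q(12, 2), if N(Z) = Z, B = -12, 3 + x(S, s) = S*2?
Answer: 50401/6 ≈ 8400.2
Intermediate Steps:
x(S, s) = -3 + 2*S (x(S, s) = -3 + S*2 = -3 + 2*S)
c = 8400 (c = -100*(-84) = 8400)
q(D, R) = ⅙ (q(D, R) = -2/(-12) = -2*(-1/12) = ⅙)
c + q(12, 2) = 8400 + ⅙ = 50401/6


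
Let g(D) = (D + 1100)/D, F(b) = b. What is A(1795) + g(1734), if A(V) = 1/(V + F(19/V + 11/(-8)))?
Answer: 36509562239/22330978269 ≈ 1.6349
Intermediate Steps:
g(D) = (1100 + D)/D
A(V) = 1/(-11/8 + V + 19/V) (A(V) = 1/(V + (19/V + 11/(-8))) = 1/(V + (19/V + 11*(-⅛))) = 1/(V + (19/V - 11/8)) = 1/(V + (-11/8 + 19/V)) = 1/(-11/8 + V + 19/V))
A(1795) + g(1734) = 8*1795/(152 + 1795*(-11 + 8*1795)) + (1100 + 1734)/1734 = 8*1795/(152 + 1795*(-11 + 14360)) + (1/1734)*2834 = 8*1795/(152 + 1795*14349) + 1417/867 = 8*1795/(152 + 25756455) + 1417/867 = 8*1795/25756607 + 1417/867 = 8*1795*(1/25756607) + 1417/867 = 14360/25756607 + 1417/867 = 36509562239/22330978269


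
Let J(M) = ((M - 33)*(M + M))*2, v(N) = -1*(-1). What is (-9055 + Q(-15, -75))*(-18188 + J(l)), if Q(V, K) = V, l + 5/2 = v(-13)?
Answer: 163087670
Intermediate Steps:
v(N) = 1
l = -3/2 (l = -5/2 + 1 = -3/2 ≈ -1.5000)
J(M) = 4*M*(-33 + M) (J(M) = ((-33 + M)*(2*M))*2 = (2*M*(-33 + M))*2 = 4*M*(-33 + M))
(-9055 + Q(-15, -75))*(-18188 + J(l)) = (-9055 - 15)*(-18188 + 4*(-3/2)*(-33 - 3/2)) = -9070*(-18188 + 4*(-3/2)*(-69/2)) = -9070*(-18188 + 207) = -9070*(-17981) = 163087670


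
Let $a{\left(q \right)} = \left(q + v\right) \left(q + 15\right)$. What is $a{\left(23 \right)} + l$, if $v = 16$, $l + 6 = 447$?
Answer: $1923$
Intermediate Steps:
$l = 441$ ($l = -6 + 447 = 441$)
$a{\left(q \right)} = \left(15 + q\right) \left(16 + q\right)$ ($a{\left(q \right)} = \left(q + 16\right) \left(q + 15\right) = \left(16 + q\right) \left(15 + q\right) = \left(15 + q\right) \left(16 + q\right)$)
$a{\left(23 \right)} + l = \left(240 + 23^{2} + 31 \cdot 23\right) + 441 = \left(240 + 529 + 713\right) + 441 = 1482 + 441 = 1923$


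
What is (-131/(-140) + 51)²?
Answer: 52867441/19600 ≈ 2697.3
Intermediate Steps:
(-131/(-140) + 51)² = (-131*(-1/140) + 51)² = (131/140 + 51)² = (7271/140)² = 52867441/19600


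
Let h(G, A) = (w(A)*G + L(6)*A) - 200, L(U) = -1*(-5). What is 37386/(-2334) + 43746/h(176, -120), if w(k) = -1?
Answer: -11549325/189832 ≈ -60.840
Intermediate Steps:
L(U) = 5
h(G, A) = -200 - G + 5*A (h(G, A) = (-G + 5*A) - 200 = -200 - G + 5*A)
37386/(-2334) + 43746/h(176, -120) = 37386/(-2334) + 43746/(-200 - 1*176 + 5*(-120)) = 37386*(-1/2334) + 43746/(-200 - 176 - 600) = -6231/389 + 43746/(-976) = -6231/389 + 43746*(-1/976) = -6231/389 - 21873/488 = -11549325/189832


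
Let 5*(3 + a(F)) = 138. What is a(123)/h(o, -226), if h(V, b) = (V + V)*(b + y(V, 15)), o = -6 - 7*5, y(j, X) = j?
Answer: 1/890 ≈ 0.0011236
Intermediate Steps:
a(F) = 123/5 (a(F) = -3 + (1/5)*138 = -3 + 138/5 = 123/5)
o = -41 (o = -6 - 35 = -41)
h(V, b) = 2*V*(V + b) (h(V, b) = (V + V)*(b + V) = (2*V)*(V + b) = 2*V*(V + b))
a(123)/h(o, -226) = 123/(5*((2*(-41)*(-41 - 226)))) = 123/(5*((2*(-41)*(-267)))) = (123/5)/21894 = (123/5)*(1/21894) = 1/890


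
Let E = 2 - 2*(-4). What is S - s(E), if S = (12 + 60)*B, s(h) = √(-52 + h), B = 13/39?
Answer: 24 - I*√42 ≈ 24.0 - 6.4807*I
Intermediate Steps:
B = ⅓ (B = 13*(1/39) = ⅓ ≈ 0.33333)
E = 10 (E = 2 + 8 = 10)
S = 24 (S = (12 + 60)*(⅓) = 72*(⅓) = 24)
S - s(E) = 24 - √(-52 + 10) = 24 - √(-42) = 24 - I*√42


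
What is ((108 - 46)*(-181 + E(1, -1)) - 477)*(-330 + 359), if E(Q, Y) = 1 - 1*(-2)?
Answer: -333877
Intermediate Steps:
E(Q, Y) = 3 (E(Q, Y) = 1 + 2 = 3)
((108 - 46)*(-181 + E(1, -1)) - 477)*(-330 + 359) = ((108 - 46)*(-181 + 3) - 477)*(-330 + 359) = (62*(-178) - 477)*29 = (-11036 - 477)*29 = -11513*29 = -333877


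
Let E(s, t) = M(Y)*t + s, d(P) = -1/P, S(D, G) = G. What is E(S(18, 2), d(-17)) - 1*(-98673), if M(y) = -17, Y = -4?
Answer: 98674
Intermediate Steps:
E(s, t) = s - 17*t (E(s, t) = -17*t + s = s - 17*t)
E(S(18, 2), d(-17)) - 1*(-98673) = (2 - (-17)/(-17)) - 1*(-98673) = (2 - (-17)*(-1)/17) + 98673 = (2 - 17*1/17) + 98673 = (2 - 1) + 98673 = 1 + 98673 = 98674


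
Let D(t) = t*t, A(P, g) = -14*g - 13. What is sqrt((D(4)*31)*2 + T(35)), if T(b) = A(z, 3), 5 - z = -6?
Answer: sqrt(937) ≈ 30.610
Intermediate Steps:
z = 11 (z = 5 - 1*(-6) = 5 + 6 = 11)
A(P, g) = -13 - 14*g
D(t) = t**2
T(b) = -55 (T(b) = -13 - 14*3 = -13 - 42 = -55)
sqrt((D(4)*31)*2 + T(35)) = sqrt((4**2*31)*2 - 55) = sqrt((16*31)*2 - 55) = sqrt(496*2 - 55) = sqrt(992 - 55) = sqrt(937)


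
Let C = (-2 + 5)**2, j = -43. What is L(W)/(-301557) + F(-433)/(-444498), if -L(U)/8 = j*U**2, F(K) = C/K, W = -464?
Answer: -4751501344096801/19346654102046 ≈ -245.60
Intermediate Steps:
C = 9 (C = 3**2 = 9)
F(K) = 9/K
L(U) = 344*U**2 (L(U) = -(-344)*U**2 = 344*U**2)
L(W)/(-301557) + F(-433)/(-444498) = (344*(-464)**2)/(-301557) + (9/(-433))/(-444498) = (344*215296)*(-1/301557) + (9*(-1/433))*(-1/444498) = 74061824*(-1/301557) - 9/433*(-1/444498) = -74061824/301557 + 3/64155878 = -4751501344096801/19346654102046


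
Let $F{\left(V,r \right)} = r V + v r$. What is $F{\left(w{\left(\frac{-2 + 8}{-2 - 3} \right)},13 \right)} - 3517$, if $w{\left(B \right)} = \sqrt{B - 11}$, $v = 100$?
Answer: $-2217 + \frac{13 i \sqrt{305}}{5} \approx -2217.0 + 45.407 i$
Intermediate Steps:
$w{\left(B \right)} = \sqrt{-11 + B}$
$F{\left(V,r \right)} = 100 r + V r$ ($F{\left(V,r \right)} = r V + 100 r = V r + 100 r = 100 r + V r$)
$F{\left(w{\left(\frac{-2 + 8}{-2 - 3} \right)},13 \right)} - 3517 = 13 \left(100 + \sqrt{-11 + \frac{-2 + 8}{-2 - 3}}\right) - 3517 = 13 \left(100 + \sqrt{-11 + \frac{6}{-5}}\right) - 3517 = 13 \left(100 + \sqrt{-11 + 6 \left(- \frac{1}{5}\right)}\right) - 3517 = 13 \left(100 + \sqrt{-11 - \frac{6}{5}}\right) - 3517 = 13 \left(100 + \sqrt{- \frac{61}{5}}\right) - 3517 = 13 \left(100 + \frac{i \sqrt{305}}{5}\right) - 3517 = \left(1300 + \frac{13 i \sqrt{305}}{5}\right) - 3517 = -2217 + \frac{13 i \sqrt{305}}{5}$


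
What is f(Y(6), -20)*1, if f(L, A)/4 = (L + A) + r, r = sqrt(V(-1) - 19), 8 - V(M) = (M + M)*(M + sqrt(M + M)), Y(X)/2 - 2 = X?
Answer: -16 + 4*sqrt(-13 + 2*I*sqrt(2)) ≈ -14.44 + 14.506*I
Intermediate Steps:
Y(X) = 4 + 2*X
V(M) = 8 - 2*M*(M + sqrt(2)*sqrt(M)) (V(M) = 8 - (M + M)*(M + sqrt(M + M)) = 8 - 2*M*(M + sqrt(2*M)) = 8 - 2*M*(M + sqrt(2)*sqrt(M)))
r = sqrt(-13 + 2*I*sqrt(2)) (r = sqrt((8 - 2*(-1)**2 - 2*sqrt(2)*(-1)**(3/2)) - 19) = sqrt((8 - 2*1 - 2*sqrt(2)*(-I)) - 19) = sqrt((8 - 2 + 2*I*sqrt(2)) - 19) = sqrt((6 + 2*I*sqrt(2)) - 19) = sqrt(-13 + 2*I*sqrt(2)) ≈ 0.38996 + 3.6266*I)
f(L, A) = 4*A + 4*L + 4*sqrt(-13 + 2*I*sqrt(2)) (f(L, A) = 4*((L + A) + sqrt(-13 + 2*I*sqrt(2))) = 4*((A + L) + sqrt(-13 + 2*I*sqrt(2))) = 4*(A + L + sqrt(-13 + 2*I*sqrt(2))) = 4*A + 4*L + 4*sqrt(-13 + 2*I*sqrt(2)))
f(Y(6), -20)*1 = (4*(-20) + 4*(4 + 2*6) + 4*sqrt(-13 + 2*I*sqrt(2)))*1 = (-80 + 4*(4 + 12) + 4*sqrt(-13 + 2*I*sqrt(2)))*1 = (-80 + 4*16 + 4*sqrt(-13 + 2*I*sqrt(2)))*1 = (-80 + 64 + 4*sqrt(-13 + 2*I*sqrt(2)))*1 = (-16 + 4*sqrt(-13 + 2*I*sqrt(2)))*1 = -16 + 4*sqrt(-13 + 2*I*sqrt(2))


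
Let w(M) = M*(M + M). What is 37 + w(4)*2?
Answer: 101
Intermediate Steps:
w(M) = 2*M² (w(M) = M*(2*M) = 2*M²)
37 + w(4)*2 = 37 + (2*4²)*2 = 37 + (2*16)*2 = 37 + 32*2 = 37 + 64 = 101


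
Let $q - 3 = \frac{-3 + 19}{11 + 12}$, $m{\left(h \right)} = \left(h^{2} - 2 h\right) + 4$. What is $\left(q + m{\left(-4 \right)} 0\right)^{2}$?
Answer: $\frac{7225}{529} \approx 13.658$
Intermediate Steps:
$m{\left(h \right)} = 4 + h^{2} - 2 h$
$q = \frac{85}{23}$ ($q = 3 + \frac{-3 + 19}{11 + 12} = 3 + \frac{16}{23} = \frac{85}{23} \approx 3.6957$)
$\left(q + m{\left(-4 \right)} 0\right)^{2} = \left(\frac{85}{23} + \left(4 + \left(-4\right)^{2} - -8\right) 0\right)^{2} = \left(\frac{85}{23} + \left(4 + 16 + 8\right) 0\right)^{2} = \left(\frac{85}{23} + 28 \cdot 0\right)^{2} = \left(\frac{85}{23} + 0\right)^{2} = \left(\frac{85}{23}\right)^{2} = \frac{7225}{529}$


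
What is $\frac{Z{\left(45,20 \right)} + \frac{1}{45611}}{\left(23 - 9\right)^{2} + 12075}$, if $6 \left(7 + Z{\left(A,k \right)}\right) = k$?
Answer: $- \frac{71674}{239868249} \approx -0.00029881$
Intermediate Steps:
$Z{\left(A,k \right)} = -7 + \frac{k}{6}$
$\frac{Z{\left(45,20 \right)} + \frac{1}{45611}}{\left(23 - 9\right)^{2} + 12075} = \frac{\left(-7 + \frac{1}{6} \cdot 20\right) + \frac{1}{45611}}{\left(23 - 9\right)^{2} + 12075} = \frac{\left(-7 + \frac{10}{3}\right) + \frac{1}{45611}}{14^{2} + 12075} = \frac{- \frac{11}{3} + \frac{1}{45611}}{196 + 12075} = - \frac{501718}{136833 \cdot 12271} = \left(- \frac{501718}{136833}\right) \frac{1}{12271} = - \frac{71674}{239868249}$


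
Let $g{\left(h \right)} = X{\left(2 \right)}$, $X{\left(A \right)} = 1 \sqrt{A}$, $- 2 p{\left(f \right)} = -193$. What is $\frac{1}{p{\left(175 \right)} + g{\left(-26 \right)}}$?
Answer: $\frac{386}{37241} - \frac{4 \sqrt{2}}{37241} \approx 0.010213$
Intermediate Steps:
$p{\left(f \right)} = \frac{193}{2}$ ($p{\left(f \right)} = \left(- \frac{1}{2}\right) \left(-193\right) = \frac{193}{2}$)
$X{\left(A \right)} = \sqrt{A}$
$g{\left(h \right)} = \sqrt{2}$
$\frac{1}{p{\left(175 \right)} + g{\left(-26 \right)}} = \frac{1}{\frac{193}{2} + \sqrt{2}}$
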